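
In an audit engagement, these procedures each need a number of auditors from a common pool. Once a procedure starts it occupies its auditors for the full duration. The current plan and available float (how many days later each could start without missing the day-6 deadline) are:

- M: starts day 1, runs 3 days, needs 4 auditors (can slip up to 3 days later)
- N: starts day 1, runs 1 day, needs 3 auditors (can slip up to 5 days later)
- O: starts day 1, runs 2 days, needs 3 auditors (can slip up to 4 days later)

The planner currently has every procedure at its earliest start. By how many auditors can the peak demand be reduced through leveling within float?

Early-start peak: d1:10  d2:7  d3:4  d4:0  d5:0  d6:0 ⇒ 10.
Leveled (M@1, N@4, O@5): d1:4  d2:4  d3:4  d4:3  d5:3  d6:3 ⇒ 4.
Reduction 10 − 4 = 6.

6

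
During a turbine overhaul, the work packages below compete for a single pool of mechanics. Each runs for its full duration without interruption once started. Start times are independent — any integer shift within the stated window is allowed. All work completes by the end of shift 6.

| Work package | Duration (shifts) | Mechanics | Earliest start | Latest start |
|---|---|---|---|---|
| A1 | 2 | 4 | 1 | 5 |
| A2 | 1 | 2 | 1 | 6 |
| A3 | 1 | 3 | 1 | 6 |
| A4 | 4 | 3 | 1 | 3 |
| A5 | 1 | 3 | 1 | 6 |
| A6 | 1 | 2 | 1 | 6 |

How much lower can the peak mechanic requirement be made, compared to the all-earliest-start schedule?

11

Early-start peak: s1:17  s2:7  s3:3  s4:3  s5:0  s6:0 ⇒ 17.
Leveled (A1@1, A2@1, A3@3, A4@3, A5@4, A6@2): s1:6  s2:6  s3:6  s4:6  s5:3  s6:3 ⇒ 6.
Reduction 17 − 6 = 11.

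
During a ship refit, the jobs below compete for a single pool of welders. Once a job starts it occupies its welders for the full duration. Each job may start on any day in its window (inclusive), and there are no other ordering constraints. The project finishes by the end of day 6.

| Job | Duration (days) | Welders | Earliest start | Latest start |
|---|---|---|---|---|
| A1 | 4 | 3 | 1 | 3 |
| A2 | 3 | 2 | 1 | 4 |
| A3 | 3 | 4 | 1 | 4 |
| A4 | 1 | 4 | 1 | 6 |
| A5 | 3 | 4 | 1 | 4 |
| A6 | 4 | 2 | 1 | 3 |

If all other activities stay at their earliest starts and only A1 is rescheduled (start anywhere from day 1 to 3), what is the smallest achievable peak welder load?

16

A1@1: d1:19  d2:15  d3:15  d4:5  d5:0  d6:0 → peak 19
A1@2: d1:16  d2:15  d3:15  d4:5  d5:3  d6:0 → peak 16
A1@3: d1:16  d2:12  d3:15  d4:5  d5:3  d6:3 → peak 16
Best is A1@2, peak 16.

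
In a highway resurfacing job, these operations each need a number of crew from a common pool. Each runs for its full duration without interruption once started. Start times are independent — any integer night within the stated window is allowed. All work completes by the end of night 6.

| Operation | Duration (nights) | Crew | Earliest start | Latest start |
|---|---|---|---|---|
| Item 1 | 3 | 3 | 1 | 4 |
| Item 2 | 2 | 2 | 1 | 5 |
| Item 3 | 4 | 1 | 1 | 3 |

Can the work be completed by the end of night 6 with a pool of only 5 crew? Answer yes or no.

yes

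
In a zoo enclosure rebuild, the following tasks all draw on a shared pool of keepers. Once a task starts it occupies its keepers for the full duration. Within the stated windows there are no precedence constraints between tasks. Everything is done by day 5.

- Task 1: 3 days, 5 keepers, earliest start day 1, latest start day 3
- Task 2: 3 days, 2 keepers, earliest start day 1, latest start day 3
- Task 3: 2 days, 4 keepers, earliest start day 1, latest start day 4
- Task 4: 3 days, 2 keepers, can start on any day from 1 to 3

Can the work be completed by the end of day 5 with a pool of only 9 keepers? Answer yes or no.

Schedule Task 1@1, Task 2@1, Task 3@4, Task 4@1: d1:9  d2:9  d3:9  d4:4  d5:4 — peak 9 ≤ 9.

yes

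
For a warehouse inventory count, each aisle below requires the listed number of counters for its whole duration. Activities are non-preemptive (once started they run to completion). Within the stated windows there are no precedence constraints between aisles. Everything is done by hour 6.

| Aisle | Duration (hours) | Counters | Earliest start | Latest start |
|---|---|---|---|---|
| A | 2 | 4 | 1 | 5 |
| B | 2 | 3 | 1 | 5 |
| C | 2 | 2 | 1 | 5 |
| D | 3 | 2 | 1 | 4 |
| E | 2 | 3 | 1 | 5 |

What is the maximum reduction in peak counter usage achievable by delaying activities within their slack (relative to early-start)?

8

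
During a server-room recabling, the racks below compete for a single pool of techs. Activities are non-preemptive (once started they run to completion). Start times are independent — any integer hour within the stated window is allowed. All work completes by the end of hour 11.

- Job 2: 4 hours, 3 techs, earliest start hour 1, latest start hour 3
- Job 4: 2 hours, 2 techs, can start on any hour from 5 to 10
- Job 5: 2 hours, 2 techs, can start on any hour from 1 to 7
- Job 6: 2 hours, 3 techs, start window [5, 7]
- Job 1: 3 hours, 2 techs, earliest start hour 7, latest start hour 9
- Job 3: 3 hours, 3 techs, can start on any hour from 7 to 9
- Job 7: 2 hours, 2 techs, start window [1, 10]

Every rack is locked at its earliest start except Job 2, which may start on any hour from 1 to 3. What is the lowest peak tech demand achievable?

7

Job 2@1: h1:7  h2:7  h3:3  h4:3  h5:5  h6:5  h7:5  h8:5  h9:5  h10:0  h11:0 → peak 7
Job 2@2: h1:4  h2:7  h3:3  h4:3  h5:8  h6:5  h7:5  h8:5  h9:5  h10:0  h11:0 → peak 8
Job 2@3: h1:4  h2:4  h3:3  h4:3  h5:8  h6:8  h7:5  h8:5  h9:5  h10:0  h11:0 → peak 8
Best is Job 2@1, peak 7.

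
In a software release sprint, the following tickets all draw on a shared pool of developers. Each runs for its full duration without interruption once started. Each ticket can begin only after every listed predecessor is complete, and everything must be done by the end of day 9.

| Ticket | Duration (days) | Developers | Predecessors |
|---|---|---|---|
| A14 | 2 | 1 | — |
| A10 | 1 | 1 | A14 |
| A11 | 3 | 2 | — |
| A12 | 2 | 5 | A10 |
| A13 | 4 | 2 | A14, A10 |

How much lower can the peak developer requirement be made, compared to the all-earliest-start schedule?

2

Early-start peak: d1:3  d2:3  d3:3  d4:7  d5:7  d6:2  d7:2  d8:0  d9:0 ⇒ 7.
Leveled (A14@1, A10@3, A11@1, A12@4, A13@6): d1:3  d2:3  d3:3  d4:5  d5:5  d6:2  d7:2  d8:2  d9:2 ⇒ 5.
Reduction 7 − 5 = 2.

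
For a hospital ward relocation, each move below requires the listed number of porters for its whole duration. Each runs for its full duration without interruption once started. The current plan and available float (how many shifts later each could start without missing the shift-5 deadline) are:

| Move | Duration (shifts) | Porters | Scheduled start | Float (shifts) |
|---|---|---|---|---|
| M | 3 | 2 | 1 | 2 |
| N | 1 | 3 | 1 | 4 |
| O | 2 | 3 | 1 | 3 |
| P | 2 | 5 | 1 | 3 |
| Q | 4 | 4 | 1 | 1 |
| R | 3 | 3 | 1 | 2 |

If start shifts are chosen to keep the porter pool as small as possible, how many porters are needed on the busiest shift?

11

Early-start (M@1, N@1, O@1, P@1, Q@1, R@1) gives peak 20: s1:20  s2:17  s3:9  s4:4  s5:0.
Shift O→4, Q→2, R→3.
Schedule M@1, N@1, O@4, P@1, Q@2, R@3: s1:10  s2:11  s3:9  s4:10  s5:10 — peak 11.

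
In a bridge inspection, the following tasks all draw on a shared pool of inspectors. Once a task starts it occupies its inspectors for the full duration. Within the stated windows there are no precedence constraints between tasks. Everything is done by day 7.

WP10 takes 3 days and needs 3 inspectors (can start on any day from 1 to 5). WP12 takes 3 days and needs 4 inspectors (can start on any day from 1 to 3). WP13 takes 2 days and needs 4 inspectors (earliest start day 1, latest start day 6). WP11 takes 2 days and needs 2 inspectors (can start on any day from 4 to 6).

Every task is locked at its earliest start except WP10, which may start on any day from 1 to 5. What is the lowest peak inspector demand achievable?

8

WP10@1: d1:11  d2:11  d3:7  d4:2  d5:2  d6:0  d7:0 → peak 11
WP10@2: d1:8  d2:11  d3:7  d4:5  d5:2  d6:0  d7:0 → peak 11
WP10@3: d1:8  d2:8  d3:7  d4:5  d5:5  d6:0  d7:0 → peak 8
WP10@4: d1:8  d2:8  d3:4  d4:5  d5:5  d6:3  d7:0 → peak 8
WP10@5: d1:8  d2:8  d3:4  d4:2  d5:5  d6:3  d7:3 → peak 8
Best is WP10@3, peak 8.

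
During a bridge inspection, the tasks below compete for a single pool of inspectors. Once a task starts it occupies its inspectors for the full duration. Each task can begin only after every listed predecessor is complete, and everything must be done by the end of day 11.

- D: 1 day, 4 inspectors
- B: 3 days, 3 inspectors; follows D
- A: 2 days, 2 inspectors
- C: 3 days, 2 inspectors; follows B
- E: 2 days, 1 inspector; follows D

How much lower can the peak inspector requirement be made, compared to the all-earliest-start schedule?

Early-start peak: d1:6  d2:6  d3:4  d4:3  d5:2  d6:2  d7:2  d8:0  d9:0  d10:0  d11:0 ⇒ 6.
Leveled (D@1, B@2, A@5, C@5, E@2): d1:4  d2:4  d3:4  d4:3  d5:4  d6:4  d7:2  d8:0  d9:0  d10:0  d11:0 ⇒ 4.
Reduction 6 − 4 = 2.

2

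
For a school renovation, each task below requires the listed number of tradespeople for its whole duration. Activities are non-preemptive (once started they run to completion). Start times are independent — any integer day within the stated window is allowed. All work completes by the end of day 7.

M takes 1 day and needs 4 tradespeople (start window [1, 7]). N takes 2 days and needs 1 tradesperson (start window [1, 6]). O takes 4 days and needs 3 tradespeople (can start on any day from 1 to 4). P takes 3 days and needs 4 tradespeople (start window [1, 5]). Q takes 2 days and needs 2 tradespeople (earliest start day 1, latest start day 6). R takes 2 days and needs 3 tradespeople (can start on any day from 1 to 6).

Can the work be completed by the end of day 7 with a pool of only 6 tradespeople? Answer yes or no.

The minimum achievable peak is 7; 6 < 7, so no feasible schedule stays within the cap.

no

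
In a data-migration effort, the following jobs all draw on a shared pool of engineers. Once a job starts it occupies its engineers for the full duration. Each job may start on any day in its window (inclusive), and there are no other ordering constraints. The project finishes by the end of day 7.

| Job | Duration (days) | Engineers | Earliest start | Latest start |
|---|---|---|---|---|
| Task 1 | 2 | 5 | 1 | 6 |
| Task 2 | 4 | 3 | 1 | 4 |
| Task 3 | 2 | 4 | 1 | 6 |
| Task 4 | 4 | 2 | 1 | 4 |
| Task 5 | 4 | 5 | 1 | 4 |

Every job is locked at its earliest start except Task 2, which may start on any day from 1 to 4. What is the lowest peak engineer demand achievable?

16

Task 2@1: d1:19  d2:19  d3:10  d4:10  d5:0  d6:0  d7:0 → peak 19
Task 2@2: d1:16  d2:19  d3:10  d4:10  d5:3  d6:0  d7:0 → peak 19
Task 2@3: d1:16  d2:16  d3:10  d4:10  d5:3  d6:3  d7:0 → peak 16
Task 2@4: d1:16  d2:16  d3:7  d4:10  d5:3  d6:3  d7:3 → peak 16
Best is Task 2@3, peak 16.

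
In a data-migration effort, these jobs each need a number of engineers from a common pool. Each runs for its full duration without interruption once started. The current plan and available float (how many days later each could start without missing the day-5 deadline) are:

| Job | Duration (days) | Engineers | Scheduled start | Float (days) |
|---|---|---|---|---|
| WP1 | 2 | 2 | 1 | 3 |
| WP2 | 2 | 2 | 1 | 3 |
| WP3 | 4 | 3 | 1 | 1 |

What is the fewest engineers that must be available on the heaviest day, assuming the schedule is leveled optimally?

5

Early-start (WP1@1, WP2@1, WP3@1) gives peak 7: d1:7  d2:7  d3:3  d4:3  d5:0.
Shift WP2→3.
Schedule WP1@1, WP2@3, WP3@1: d1:5  d2:5  d3:5  d4:5  d5:0 — peak 5.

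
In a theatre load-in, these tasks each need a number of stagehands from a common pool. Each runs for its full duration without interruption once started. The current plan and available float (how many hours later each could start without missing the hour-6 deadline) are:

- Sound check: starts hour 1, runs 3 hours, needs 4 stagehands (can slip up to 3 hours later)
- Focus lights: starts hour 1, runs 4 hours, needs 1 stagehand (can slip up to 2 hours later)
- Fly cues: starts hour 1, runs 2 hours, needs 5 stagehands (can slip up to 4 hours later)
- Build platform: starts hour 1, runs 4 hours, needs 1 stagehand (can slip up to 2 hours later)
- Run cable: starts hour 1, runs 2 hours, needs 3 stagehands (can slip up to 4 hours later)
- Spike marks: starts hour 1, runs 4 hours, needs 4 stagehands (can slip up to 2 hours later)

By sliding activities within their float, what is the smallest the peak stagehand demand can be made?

10

Early-start (Sound check@1, Focus lights@1, Fly cues@1, Build platform@1, Run cable@1, Spike marks@1) gives peak 18: h1:18  h2:18  h3:10  h4:6  h5:0  h6:0.
Shift Build platform→3, Run cable→4, Spike marks→3.
Schedule Sound check@1, Focus lights@1, Fly cues@1, Build platform@3, Run cable@4, Spike marks@3: h1:10  h2:10  h3:10  h4:9  h5:8  h6:5 — peak 10.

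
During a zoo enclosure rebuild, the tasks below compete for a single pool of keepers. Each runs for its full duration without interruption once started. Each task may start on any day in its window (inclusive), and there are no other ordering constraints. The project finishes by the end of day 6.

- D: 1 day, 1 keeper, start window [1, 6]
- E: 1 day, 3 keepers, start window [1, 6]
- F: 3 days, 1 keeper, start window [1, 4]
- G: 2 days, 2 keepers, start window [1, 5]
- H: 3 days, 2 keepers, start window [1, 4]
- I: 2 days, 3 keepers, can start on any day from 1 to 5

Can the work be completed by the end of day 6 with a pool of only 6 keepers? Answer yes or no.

Schedule D@1, E@1, F@2, G@5, H@4, I@2: d1:4  d2:4  d3:4  d4:3  d5:4  d6:4 — peak 4 ≤ 6.

yes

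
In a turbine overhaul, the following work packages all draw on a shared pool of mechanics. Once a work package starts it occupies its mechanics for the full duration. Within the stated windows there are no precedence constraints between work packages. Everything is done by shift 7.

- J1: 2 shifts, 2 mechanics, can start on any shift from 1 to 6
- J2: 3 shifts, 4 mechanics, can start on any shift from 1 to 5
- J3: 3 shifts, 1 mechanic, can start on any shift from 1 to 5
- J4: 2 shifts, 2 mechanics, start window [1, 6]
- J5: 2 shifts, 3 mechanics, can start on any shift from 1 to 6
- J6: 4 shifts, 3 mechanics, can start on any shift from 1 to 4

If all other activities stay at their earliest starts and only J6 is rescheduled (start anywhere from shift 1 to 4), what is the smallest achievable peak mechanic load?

J6@1: s1:15  s2:15  s3:8  s4:3  s5:0  s6:0  s7:0 → peak 15
J6@2: s1:12  s2:15  s3:8  s4:3  s5:3  s6:0  s7:0 → peak 15
J6@3: s1:12  s2:12  s3:8  s4:3  s5:3  s6:3  s7:0 → peak 12
J6@4: s1:12  s2:12  s3:5  s4:3  s5:3  s6:3  s7:3 → peak 12
Best is J6@3, peak 12.

12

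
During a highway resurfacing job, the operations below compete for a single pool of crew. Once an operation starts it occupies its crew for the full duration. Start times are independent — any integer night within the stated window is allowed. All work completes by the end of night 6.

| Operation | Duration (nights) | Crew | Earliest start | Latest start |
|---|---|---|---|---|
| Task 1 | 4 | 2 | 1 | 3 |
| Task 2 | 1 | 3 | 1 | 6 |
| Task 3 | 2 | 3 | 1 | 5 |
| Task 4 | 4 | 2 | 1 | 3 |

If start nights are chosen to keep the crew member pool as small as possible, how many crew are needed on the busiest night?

5

Early-start (Task 1@1, Task 2@1, Task 3@1, Task 4@1) gives peak 10: n1:10  n2:7  n3:4  n4:4  n5:0  n6:0.
Shift Task 3→5, Task 4→2.
Schedule Task 1@1, Task 2@1, Task 3@5, Task 4@2: n1:5  n2:4  n3:4  n4:4  n5:5  n6:3 — peak 5.
Total crew member-nights = 25 over 6 nights ⇒ peak ≥ ⌈25/6⌉ = 5, so 5 is optimal.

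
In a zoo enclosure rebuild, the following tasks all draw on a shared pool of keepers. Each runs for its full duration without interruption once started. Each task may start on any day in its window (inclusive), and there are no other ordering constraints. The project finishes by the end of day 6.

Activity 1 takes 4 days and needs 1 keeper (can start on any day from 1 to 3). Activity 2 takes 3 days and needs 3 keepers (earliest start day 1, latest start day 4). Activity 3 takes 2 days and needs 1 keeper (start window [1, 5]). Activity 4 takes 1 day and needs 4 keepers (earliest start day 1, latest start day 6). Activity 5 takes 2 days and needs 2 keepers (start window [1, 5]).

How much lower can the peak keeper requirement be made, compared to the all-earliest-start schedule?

7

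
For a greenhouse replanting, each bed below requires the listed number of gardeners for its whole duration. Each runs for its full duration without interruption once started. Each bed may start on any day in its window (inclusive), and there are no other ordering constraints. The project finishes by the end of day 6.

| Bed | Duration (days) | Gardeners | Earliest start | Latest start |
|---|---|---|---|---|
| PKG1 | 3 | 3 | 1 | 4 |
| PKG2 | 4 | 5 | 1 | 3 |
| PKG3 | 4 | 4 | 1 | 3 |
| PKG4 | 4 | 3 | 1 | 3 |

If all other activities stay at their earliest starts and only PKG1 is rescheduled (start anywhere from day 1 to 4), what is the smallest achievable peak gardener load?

PKG1@1: d1:15  d2:15  d3:15  d4:12  d5:0  d6:0 → peak 15
PKG1@2: d1:12  d2:15  d3:15  d4:15  d5:0  d6:0 → peak 15
PKG1@3: d1:12  d2:12  d3:15  d4:15  d5:3  d6:0 → peak 15
PKG1@4: d1:12  d2:12  d3:12  d4:15  d5:3  d6:3 → peak 15
Best is PKG1@1, peak 15.

15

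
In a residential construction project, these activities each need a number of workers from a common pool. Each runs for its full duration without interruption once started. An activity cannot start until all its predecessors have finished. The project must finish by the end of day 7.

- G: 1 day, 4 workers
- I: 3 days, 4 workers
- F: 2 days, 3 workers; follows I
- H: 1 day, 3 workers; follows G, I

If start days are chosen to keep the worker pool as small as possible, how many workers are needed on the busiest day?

Early-start (G@1, I@1, F@4, H@4) gives peak 8: d1:8  d2:4  d3:4  d4:6  d5:3  d6:0  d7:0.
Shift I→2, F→5, H→7.
Schedule G@1, I@2, F@5, H@7: d1:4  d2:4  d3:4  d4:4  d5:3  d6:3  d7:3 — peak 4.
Total worker-days = 25 over 7 days ⇒ peak ≥ ⌈25/7⌉ = 4, so 4 is optimal.

4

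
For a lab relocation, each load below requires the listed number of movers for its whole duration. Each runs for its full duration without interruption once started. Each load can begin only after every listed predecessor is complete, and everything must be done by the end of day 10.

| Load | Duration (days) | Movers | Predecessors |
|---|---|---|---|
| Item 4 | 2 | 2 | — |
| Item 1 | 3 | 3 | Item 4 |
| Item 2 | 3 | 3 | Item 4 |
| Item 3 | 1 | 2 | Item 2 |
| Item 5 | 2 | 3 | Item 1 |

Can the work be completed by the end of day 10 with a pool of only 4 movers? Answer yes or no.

The minimum achievable peak is 5; 4 < 5, so no feasible schedule stays within the cap.

no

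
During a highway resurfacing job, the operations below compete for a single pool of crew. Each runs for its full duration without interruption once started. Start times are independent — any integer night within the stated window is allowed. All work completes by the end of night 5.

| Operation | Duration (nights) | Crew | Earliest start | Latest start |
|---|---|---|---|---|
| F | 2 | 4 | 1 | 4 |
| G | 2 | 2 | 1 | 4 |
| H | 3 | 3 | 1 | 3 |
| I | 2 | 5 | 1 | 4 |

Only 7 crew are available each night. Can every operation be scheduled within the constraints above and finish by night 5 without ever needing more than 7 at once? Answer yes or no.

Schedule F@1, G@3, H@1, I@4: n1:7  n2:7  n3:5  n4:7  n5:5 — peak 7 ≤ 7.

yes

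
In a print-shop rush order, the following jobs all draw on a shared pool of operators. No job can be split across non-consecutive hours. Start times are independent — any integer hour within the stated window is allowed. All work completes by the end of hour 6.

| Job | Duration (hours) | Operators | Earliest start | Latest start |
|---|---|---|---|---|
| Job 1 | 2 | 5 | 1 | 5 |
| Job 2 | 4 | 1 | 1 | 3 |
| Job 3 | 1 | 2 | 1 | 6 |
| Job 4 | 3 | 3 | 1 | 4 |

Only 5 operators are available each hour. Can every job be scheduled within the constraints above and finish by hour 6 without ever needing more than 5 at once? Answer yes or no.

yes

Schedule Job 1@1, Job 2@3, Job 3@3, Job 4@4: h1:5  h2:5  h3:3  h4:4  h5:4  h6:4 — peak 5 ≤ 5.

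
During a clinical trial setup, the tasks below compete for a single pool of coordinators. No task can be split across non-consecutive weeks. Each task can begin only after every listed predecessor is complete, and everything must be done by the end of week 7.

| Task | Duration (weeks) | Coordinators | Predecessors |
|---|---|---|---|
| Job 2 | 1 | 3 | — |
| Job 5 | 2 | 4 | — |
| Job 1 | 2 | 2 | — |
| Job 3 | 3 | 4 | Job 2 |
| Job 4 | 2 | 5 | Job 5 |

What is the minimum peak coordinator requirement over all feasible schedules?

7

Early-start (Job 2@1, Job 5@1, Job 1@1, Job 3@2, Job 4@3) gives peak 10: w1:9  w2:10  w3:9  w4:9  w5:0  w6:0  w7:0.
Shift Job 1→2, Job 3→3, Job 4→6.
Schedule Job 2@1, Job 5@1, Job 1@2, Job 3@3, Job 4@6: w1:7  w2:6  w3:6  w4:4  w5:4  w6:5  w7:5 — peak 7.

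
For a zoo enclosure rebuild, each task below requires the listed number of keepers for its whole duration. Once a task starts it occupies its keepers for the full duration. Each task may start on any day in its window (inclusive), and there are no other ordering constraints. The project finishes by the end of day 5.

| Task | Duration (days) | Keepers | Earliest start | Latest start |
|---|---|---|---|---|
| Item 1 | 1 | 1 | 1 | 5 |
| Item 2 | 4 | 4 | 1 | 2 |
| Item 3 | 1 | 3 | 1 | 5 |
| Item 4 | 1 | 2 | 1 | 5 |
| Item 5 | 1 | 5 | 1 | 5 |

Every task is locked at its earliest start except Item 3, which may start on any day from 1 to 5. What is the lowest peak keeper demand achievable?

Item 3@1: d1:15  d2:4  d3:4  d4:4  d5:0 → peak 15
Item 3@2: d1:12  d2:7  d3:4  d4:4  d5:0 → peak 12
Item 3@3: d1:12  d2:4  d3:7  d4:4  d5:0 → peak 12
Item 3@4: d1:12  d2:4  d3:4  d4:7  d5:0 → peak 12
Item 3@5: d1:12  d2:4  d3:4  d4:4  d5:3 → peak 12
Best is Item 3@2, peak 12.

12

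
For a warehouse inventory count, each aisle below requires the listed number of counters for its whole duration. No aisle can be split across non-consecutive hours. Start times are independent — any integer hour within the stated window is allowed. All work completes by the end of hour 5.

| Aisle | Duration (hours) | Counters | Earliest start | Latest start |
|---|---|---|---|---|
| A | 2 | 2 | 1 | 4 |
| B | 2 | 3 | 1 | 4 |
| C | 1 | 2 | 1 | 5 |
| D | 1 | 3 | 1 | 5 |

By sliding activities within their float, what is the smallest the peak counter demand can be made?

Early-start (A@1, B@1, C@1, D@1) gives peak 10: h1:10  h2:5  h3:0  h4:0  h5:0.
Shift B→3, D→5.
Schedule A@1, B@3, C@1, D@5: h1:4  h2:2  h3:3  h4:3  h5:3 — peak 4.

4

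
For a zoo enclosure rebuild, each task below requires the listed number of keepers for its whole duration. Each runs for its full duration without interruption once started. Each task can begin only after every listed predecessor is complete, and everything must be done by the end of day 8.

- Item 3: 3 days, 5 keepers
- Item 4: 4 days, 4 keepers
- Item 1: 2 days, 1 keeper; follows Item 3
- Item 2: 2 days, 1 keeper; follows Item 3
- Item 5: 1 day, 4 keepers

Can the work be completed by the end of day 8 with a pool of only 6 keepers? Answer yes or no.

Schedule Item 3@1, Item 4@4, Item 1@4, Item 2@6, Item 5@8: d1:5  d2:5  d3:5  d4:5  d5:5  d6:5  d7:5  d8:4 — peak 5 ≤ 6.

yes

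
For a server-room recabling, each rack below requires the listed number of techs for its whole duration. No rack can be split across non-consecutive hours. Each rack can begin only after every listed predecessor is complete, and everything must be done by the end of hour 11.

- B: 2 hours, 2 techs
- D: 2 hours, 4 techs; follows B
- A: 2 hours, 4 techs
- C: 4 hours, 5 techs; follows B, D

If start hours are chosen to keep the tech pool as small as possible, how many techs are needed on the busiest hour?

Early-start (B@1, D@3, A@1, C@5) gives peak 6: h1:6  h2:6  h3:4  h4:4  h5:5  h6:5  h7:5  h8:5  h9:0  h10:0  h11:0.
Shift A→5, C→7.
Schedule B@1, D@3, A@5, C@7: h1:2  h2:2  h3:4  h4:4  h5:4  h6:4  h7:5  h8:5  h9:5  h10:5  h11:0 — peak 5.

5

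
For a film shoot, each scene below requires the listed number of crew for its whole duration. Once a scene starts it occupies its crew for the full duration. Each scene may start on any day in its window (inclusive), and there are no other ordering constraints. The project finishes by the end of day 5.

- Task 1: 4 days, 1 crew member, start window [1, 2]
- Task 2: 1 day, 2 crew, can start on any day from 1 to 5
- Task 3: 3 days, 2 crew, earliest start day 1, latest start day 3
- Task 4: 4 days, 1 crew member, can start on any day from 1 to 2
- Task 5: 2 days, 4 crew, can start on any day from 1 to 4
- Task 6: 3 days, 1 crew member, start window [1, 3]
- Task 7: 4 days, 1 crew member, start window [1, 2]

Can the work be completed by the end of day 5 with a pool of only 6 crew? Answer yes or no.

no

Total crew member-days = 31; over 5 days the average is 31/5 > 6, so some day must exceed 6.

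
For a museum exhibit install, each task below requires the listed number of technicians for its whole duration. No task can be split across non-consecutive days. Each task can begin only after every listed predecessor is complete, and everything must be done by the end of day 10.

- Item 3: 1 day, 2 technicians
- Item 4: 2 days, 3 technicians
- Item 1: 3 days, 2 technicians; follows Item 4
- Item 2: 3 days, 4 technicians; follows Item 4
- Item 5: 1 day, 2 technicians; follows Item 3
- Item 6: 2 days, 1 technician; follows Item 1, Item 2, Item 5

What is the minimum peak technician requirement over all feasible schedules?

Early-start (Item 3@1, Item 4@1, Item 1@3, Item 2@3, Item 5@2, Item 6@6) gives peak 6: d1:5  d2:5  d3:6  d4:6  d5:6  d6:1  d7:1  d8:0  d9:0  d10:0.
Shift Item 3→3, Item 2→6, Item 5→4, Item 6→9.
Schedule Item 3@3, Item 4@1, Item 1@3, Item 2@6, Item 5@4, Item 6@9: d1:3  d2:3  d3:4  d4:4  d5:2  d6:4  d7:4  d8:4  d9:1  d10:1 — peak 4.

4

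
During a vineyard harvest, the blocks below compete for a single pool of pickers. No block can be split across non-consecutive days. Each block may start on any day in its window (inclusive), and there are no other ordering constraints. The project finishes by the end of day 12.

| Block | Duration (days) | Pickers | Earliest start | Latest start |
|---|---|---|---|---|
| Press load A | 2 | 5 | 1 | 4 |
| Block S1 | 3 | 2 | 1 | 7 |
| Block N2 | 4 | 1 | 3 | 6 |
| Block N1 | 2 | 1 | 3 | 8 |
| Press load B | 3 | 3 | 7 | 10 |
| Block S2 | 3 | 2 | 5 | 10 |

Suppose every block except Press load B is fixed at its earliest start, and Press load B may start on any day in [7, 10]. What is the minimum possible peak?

7

Press load B@7: d1:7  d2:7  d3:4  d4:2  d5:3  d6:3  d7:5  d8:3  d9:3  d10:0  d11:0  d12:0 → peak 7
Press load B@8: d1:7  d2:7  d3:4  d4:2  d5:3  d6:3  d7:2  d8:3  d9:3  d10:3  d11:0  d12:0 → peak 7
Press load B@9: d1:7  d2:7  d3:4  d4:2  d5:3  d6:3  d7:2  d8:0  d9:3  d10:3  d11:3  d12:0 → peak 7
Press load B@10: d1:7  d2:7  d3:4  d4:2  d5:3  d6:3  d7:2  d8:0  d9:0  d10:3  d11:3  d12:3 → peak 7
Best is Press load B@7, peak 7.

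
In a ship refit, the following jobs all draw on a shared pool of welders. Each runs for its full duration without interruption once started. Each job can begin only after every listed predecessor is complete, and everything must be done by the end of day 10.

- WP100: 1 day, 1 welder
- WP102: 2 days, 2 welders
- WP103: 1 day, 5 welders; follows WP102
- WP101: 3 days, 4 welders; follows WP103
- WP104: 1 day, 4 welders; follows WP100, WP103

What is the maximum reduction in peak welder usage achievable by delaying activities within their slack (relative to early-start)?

3

Early-start peak: d1:3  d2:2  d3:5  d4:8  d5:4  d6:4  d7:0  d8:0  d9:0  d10:0 ⇒ 8.
Leveled (WP100@1, WP102@1, WP103@3, WP101@4, WP104@7): d1:3  d2:2  d3:5  d4:4  d5:4  d6:4  d7:4  d8:0  d9:0  d10:0 ⇒ 5.
Reduction 8 − 5 = 3.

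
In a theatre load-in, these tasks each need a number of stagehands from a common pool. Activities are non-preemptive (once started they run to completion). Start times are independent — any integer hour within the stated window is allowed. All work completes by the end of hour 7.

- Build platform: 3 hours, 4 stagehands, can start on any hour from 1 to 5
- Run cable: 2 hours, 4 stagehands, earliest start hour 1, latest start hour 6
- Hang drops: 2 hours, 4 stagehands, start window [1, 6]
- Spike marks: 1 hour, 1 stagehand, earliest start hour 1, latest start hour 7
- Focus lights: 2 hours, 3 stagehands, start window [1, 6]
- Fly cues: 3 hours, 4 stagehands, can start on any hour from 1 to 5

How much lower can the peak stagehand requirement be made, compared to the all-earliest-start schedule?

12

Early-start peak: h1:20  h2:19  h3:8  h4:0  h5:0  h6:0  h7:0 ⇒ 20.
Leveled (Build platform@1, Run cable@1, Hang drops@3, Spike marks@4, Focus lights@4, Fly cues@5): h1:8  h2:8  h3:8  h4:8  h5:7  h6:4  h7:4 ⇒ 8.
Reduction 20 − 8 = 12.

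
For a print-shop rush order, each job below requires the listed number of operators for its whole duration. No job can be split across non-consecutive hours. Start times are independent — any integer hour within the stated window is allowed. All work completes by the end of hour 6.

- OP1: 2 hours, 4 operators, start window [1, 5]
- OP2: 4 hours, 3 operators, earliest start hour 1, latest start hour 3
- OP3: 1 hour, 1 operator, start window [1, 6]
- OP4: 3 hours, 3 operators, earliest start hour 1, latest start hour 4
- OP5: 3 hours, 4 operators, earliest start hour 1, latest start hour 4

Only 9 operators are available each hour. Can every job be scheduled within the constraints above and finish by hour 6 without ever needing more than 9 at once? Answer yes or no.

Schedule OP1@1, OP2@3, OP3@3, OP4@1, OP5@4: h1:7  h2:7  h3:7  h4:7  h5:7  h6:7 — peak 7 ≤ 9.

yes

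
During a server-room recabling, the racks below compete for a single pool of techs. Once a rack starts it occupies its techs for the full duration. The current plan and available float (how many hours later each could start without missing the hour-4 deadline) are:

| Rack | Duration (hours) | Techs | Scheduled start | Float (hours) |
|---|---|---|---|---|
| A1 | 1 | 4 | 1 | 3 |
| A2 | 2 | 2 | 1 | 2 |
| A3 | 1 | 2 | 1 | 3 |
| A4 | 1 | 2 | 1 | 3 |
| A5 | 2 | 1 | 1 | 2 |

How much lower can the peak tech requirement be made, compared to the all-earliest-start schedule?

7

Early-start peak: h1:11  h2:3  h3:0  h4:0 ⇒ 11.
Leveled (A1@1, A2@2, A3@2, A4@4, A5@3): h1:4  h2:4  h3:3  h4:3 ⇒ 4.
Reduction 11 − 4 = 7.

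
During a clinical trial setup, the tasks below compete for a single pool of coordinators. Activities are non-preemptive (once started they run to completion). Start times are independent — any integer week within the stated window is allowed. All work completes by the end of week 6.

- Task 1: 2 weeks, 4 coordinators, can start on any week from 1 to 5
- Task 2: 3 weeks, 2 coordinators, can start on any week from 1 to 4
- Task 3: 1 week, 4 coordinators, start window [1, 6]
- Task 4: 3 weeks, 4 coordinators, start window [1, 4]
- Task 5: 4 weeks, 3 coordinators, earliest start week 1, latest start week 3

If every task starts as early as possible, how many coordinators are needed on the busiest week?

17

Early-start schedule: Task 1@1, Task 2@1, Task 3@1, Task 4@1, Task 5@1.
Load per week: week 1: 17, week 2: 13, week 3: 9, week 4: 3, week 5: 0, week 6: 0.
Peak is 17.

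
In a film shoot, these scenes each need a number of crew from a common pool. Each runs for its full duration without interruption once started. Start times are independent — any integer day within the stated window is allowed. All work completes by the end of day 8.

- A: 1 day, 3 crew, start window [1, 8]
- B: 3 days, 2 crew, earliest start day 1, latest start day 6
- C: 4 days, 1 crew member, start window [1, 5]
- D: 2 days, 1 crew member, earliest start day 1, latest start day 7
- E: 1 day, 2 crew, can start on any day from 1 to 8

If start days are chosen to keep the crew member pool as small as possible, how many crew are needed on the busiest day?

3

Early-start (A@1, B@1, C@1, D@1, E@1) gives peak 9: d1:9  d2:4  d3:3  d4:1  d5:0  d6:0  d7:0  d8:0.
Shift B→2, C→2, D→5, E→6.
Schedule A@1, B@2, C@2, D@5, E@6: d1:3  d2:3  d3:3  d4:3  d5:2  d6:3  d7:0  d8:0 — peak 3.
Total crew member-days = 17 over 8 days ⇒ peak ≥ ⌈17/8⌉ = 3, so 3 is optimal.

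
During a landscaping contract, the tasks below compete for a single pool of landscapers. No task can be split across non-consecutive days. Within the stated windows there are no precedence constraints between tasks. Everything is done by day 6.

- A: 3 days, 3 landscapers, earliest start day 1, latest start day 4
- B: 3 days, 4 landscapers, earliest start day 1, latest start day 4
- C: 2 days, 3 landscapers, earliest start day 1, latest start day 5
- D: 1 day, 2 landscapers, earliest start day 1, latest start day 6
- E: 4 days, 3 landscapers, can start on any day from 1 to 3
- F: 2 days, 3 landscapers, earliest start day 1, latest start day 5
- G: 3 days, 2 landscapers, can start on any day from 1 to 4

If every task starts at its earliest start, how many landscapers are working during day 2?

At early start, day 2 has: A, B, C, E, F, G.
Demand: 3 + 4 + 3 + 3 + 3 + 2 = 18.

18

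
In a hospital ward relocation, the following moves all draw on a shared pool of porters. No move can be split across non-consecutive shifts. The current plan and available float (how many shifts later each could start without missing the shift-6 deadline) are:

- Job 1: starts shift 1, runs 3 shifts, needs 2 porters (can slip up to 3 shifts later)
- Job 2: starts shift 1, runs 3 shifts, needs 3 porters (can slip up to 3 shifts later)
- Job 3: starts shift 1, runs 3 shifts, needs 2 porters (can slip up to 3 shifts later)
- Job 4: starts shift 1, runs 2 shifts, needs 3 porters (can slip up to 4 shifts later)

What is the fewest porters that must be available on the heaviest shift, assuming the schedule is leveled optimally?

5

Early-start (Job 1@1, Job 2@1, Job 3@1, Job 4@1) gives peak 10: s1:10  s2:10  s3:7  s4:0  s5:0  s6:0.
Shift Job 3→4, Job 4→4.
Schedule Job 1@1, Job 2@1, Job 3@4, Job 4@4: s1:5  s2:5  s3:5  s4:5  s5:5  s6:2 — peak 5.
Total porter-shifts = 27 over 6 shifts ⇒ peak ≥ ⌈27/6⌉ = 5, so 5 is optimal.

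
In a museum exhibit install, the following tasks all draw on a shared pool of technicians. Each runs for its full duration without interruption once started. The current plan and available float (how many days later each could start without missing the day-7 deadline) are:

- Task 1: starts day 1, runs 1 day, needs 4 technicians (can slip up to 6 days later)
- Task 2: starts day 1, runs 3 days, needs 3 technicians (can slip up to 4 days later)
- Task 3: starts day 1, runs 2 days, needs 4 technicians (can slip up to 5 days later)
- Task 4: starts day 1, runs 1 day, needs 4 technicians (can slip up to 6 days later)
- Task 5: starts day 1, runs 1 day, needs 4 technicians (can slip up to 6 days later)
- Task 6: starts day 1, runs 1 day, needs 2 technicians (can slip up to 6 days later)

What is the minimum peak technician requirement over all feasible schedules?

7

Early-start (Task 1@1, Task 2@1, Task 3@1, Task 4@1, Task 5@1, Task 6@1) gives peak 21: d1:21  d2:7  d3:3  d4:0  d5:0  d6:0  d7:0.
Shift Task 3→2, Task 4→4, Task 5→5, Task 6→4.
Schedule Task 1@1, Task 2@1, Task 3@2, Task 4@4, Task 5@5, Task 6@4: d1:7  d2:7  d3:7  d4:6  d5:4  d6:0  d7:0 — peak 7.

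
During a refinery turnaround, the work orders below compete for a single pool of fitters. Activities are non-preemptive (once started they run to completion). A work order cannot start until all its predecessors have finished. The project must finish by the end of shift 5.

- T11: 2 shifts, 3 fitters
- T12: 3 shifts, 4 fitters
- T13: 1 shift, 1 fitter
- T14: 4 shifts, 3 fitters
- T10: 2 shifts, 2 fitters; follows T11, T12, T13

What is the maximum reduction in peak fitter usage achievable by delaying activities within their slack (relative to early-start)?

1

Early-start peak: s1:11  s2:10  s3:7  s4:5  s5:2 ⇒ 11.
Leveled (T11@1, T12@1, T13@1, T14@2, T10@4): s1:8  s2:10  s3:7  s4:5  s5:5 ⇒ 10.
Reduction 11 − 10 = 1.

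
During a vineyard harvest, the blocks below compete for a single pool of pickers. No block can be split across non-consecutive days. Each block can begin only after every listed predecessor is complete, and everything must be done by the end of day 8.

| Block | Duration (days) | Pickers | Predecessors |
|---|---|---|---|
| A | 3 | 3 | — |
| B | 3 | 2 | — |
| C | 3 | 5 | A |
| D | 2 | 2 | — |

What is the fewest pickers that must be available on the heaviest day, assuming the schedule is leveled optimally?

5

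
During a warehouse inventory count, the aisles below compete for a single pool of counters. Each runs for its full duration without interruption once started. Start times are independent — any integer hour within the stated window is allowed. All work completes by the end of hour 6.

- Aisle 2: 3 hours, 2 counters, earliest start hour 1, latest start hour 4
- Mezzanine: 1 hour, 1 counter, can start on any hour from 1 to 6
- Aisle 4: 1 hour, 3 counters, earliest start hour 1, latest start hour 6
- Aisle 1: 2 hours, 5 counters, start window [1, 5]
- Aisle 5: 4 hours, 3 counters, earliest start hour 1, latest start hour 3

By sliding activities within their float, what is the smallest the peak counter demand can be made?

Early-start (Aisle 2@1, Mezzanine@1, Aisle 4@1, Aisle 1@1, Aisle 5@1) gives peak 14: h1:14  h2:10  h3:5  h4:3  h5:0  h6:0.
Shift Aisle 4→4, Aisle 1→5.
Schedule Aisle 2@1, Mezzanine@1, Aisle 4@4, Aisle 1@5, Aisle 5@1: h1:6  h2:5  h3:5  h4:6  h5:5  h6:5 — peak 6.
Total counter-hours = 32 over 6 hours ⇒ peak ≥ ⌈32/6⌉ = 6, so 6 is optimal.

6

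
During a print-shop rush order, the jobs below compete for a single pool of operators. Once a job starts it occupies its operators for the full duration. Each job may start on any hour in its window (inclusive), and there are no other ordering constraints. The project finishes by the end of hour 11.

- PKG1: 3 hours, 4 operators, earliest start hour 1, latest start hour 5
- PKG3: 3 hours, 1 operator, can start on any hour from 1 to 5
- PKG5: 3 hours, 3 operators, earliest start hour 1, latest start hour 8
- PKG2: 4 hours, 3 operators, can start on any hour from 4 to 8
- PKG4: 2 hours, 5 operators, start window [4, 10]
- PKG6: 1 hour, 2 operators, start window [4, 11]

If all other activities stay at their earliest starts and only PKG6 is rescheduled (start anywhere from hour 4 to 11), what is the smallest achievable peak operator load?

8

PKG6@4: h1:8  h2:8  h3:8  h4:10  h5:8  h6:3  h7:3  h8:0  h9:0  h10:0  h11:0 → peak 10
PKG6@5: h1:8  h2:8  h3:8  h4:8  h5:10  h6:3  h7:3  h8:0  h9:0  h10:0  h11:0 → peak 10
PKG6@6: h1:8  h2:8  h3:8  h4:8  h5:8  h6:5  h7:3  h8:0  h9:0  h10:0  h11:0 → peak 8
PKG6@7: h1:8  h2:8  h3:8  h4:8  h5:8  h6:3  h7:5  h8:0  h9:0  h10:0  h11:0 → peak 8
PKG6@8: h1:8  h2:8  h3:8  h4:8  h5:8  h6:3  h7:3  h8:2  h9:0  h10:0  h11:0 → peak 8
PKG6@9: h1:8  h2:8  h3:8  h4:8  h5:8  h6:3  h7:3  h8:0  h9:2  h10:0  h11:0 → peak 8
PKG6@10: h1:8  h2:8  h3:8  h4:8  h5:8  h6:3  h7:3  h8:0  h9:0  h10:2  h11:0 → peak 8
PKG6@11: h1:8  h2:8  h3:8  h4:8  h5:8  h6:3  h7:3  h8:0  h9:0  h10:0  h11:2 → peak 8
Best is PKG6@6, peak 8.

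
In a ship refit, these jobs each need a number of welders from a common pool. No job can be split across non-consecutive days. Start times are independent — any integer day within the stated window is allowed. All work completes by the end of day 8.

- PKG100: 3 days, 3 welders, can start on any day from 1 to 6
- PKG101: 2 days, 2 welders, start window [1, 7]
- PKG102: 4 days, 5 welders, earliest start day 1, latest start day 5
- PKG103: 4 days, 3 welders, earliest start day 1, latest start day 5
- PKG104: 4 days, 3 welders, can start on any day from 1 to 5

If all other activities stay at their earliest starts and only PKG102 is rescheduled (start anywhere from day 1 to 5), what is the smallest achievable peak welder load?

11

PKG102@1: d1:16  d2:16  d3:14  d4:11  d5:0  d6:0  d7:0  d8:0 → peak 16
PKG102@2: d1:11  d2:16  d3:14  d4:11  d5:5  d6:0  d7:0  d8:0 → peak 16
PKG102@3: d1:11  d2:11  d3:14  d4:11  d5:5  d6:5  d7:0  d8:0 → peak 14
PKG102@4: d1:11  d2:11  d3:9  d4:11  d5:5  d6:5  d7:5  d8:0 → peak 11
PKG102@5: d1:11  d2:11  d3:9  d4:6  d5:5  d6:5  d7:5  d8:5 → peak 11
Best is PKG102@4, peak 11.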